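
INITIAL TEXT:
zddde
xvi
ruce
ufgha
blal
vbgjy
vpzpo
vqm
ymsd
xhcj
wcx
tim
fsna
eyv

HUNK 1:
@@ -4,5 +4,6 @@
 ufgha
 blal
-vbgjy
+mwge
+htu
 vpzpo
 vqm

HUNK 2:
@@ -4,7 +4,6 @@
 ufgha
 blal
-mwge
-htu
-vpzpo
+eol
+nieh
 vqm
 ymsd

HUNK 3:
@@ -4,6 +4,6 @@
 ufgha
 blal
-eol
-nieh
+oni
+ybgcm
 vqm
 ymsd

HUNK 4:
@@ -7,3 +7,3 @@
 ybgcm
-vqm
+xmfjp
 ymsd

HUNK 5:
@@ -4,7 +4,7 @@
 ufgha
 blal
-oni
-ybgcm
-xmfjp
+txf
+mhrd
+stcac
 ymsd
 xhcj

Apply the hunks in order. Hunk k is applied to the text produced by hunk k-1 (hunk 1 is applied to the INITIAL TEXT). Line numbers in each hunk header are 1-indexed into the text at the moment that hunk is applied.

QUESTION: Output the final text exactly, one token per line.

Answer: zddde
xvi
ruce
ufgha
blal
txf
mhrd
stcac
ymsd
xhcj
wcx
tim
fsna
eyv

Derivation:
Hunk 1: at line 4 remove [vbgjy] add [mwge,htu] -> 15 lines: zddde xvi ruce ufgha blal mwge htu vpzpo vqm ymsd xhcj wcx tim fsna eyv
Hunk 2: at line 4 remove [mwge,htu,vpzpo] add [eol,nieh] -> 14 lines: zddde xvi ruce ufgha blal eol nieh vqm ymsd xhcj wcx tim fsna eyv
Hunk 3: at line 4 remove [eol,nieh] add [oni,ybgcm] -> 14 lines: zddde xvi ruce ufgha blal oni ybgcm vqm ymsd xhcj wcx tim fsna eyv
Hunk 4: at line 7 remove [vqm] add [xmfjp] -> 14 lines: zddde xvi ruce ufgha blal oni ybgcm xmfjp ymsd xhcj wcx tim fsna eyv
Hunk 5: at line 4 remove [oni,ybgcm,xmfjp] add [txf,mhrd,stcac] -> 14 lines: zddde xvi ruce ufgha blal txf mhrd stcac ymsd xhcj wcx tim fsna eyv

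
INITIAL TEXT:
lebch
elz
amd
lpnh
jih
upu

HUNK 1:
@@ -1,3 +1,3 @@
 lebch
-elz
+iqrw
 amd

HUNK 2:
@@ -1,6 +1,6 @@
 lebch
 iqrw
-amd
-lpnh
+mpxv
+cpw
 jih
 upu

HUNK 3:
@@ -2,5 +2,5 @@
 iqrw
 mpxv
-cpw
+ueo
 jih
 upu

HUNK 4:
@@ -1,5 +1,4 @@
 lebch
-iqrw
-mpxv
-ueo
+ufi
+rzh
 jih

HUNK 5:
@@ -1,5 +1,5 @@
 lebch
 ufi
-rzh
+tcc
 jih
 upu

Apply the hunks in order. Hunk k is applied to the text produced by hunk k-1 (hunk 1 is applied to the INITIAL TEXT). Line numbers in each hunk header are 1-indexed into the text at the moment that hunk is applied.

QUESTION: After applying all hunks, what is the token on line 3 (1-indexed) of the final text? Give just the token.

Hunk 1: at line 1 remove [elz] add [iqrw] -> 6 lines: lebch iqrw amd lpnh jih upu
Hunk 2: at line 1 remove [amd,lpnh] add [mpxv,cpw] -> 6 lines: lebch iqrw mpxv cpw jih upu
Hunk 3: at line 2 remove [cpw] add [ueo] -> 6 lines: lebch iqrw mpxv ueo jih upu
Hunk 4: at line 1 remove [iqrw,mpxv,ueo] add [ufi,rzh] -> 5 lines: lebch ufi rzh jih upu
Hunk 5: at line 1 remove [rzh] add [tcc] -> 5 lines: lebch ufi tcc jih upu
Final line 3: tcc

Answer: tcc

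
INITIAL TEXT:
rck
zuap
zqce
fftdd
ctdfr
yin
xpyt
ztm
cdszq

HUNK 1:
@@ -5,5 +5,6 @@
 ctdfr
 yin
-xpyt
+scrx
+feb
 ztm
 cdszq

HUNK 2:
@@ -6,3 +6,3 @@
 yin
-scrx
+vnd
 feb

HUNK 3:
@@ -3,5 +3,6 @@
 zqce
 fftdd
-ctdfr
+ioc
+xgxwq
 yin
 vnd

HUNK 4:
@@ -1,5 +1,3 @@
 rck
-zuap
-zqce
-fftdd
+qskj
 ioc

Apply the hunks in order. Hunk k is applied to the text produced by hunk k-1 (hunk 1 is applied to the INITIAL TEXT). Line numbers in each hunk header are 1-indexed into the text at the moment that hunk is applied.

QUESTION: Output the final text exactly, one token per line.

Hunk 1: at line 5 remove [xpyt] add [scrx,feb] -> 10 lines: rck zuap zqce fftdd ctdfr yin scrx feb ztm cdszq
Hunk 2: at line 6 remove [scrx] add [vnd] -> 10 lines: rck zuap zqce fftdd ctdfr yin vnd feb ztm cdszq
Hunk 3: at line 3 remove [ctdfr] add [ioc,xgxwq] -> 11 lines: rck zuap zqce fftdd ioc xgxwq yin vnd feb ztm cdszq
Hunk 4: at line 1 remove [zuap,zqce,fftdd] add [qskj] -> 9 lines: rck qskj ioc xgxwq yin vnd feb ztm cdszq

Answer: rck
qskj
ioc
xgxwq
yin
vnd
feb
ztm
cdszq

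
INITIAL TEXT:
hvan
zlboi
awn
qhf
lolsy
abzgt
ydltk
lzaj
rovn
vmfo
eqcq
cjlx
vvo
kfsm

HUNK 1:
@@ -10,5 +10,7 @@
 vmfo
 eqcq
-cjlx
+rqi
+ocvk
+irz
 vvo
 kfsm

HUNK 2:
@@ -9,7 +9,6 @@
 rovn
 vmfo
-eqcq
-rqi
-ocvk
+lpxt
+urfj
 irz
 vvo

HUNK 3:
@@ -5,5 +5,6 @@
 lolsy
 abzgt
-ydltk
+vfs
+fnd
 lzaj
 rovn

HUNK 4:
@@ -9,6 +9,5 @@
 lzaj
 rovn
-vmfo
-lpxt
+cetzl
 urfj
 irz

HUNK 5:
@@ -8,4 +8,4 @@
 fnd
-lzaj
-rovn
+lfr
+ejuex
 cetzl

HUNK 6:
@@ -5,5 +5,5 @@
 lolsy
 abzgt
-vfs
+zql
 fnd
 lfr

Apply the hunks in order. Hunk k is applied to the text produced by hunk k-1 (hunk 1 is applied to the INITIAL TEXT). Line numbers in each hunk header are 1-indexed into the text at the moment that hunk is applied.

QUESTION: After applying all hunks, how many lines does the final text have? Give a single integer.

Hunk 1: at line 10 remove [cjlx] add [rqi,ocvk,irz] -> 16 lines: hvan zlboi awn qhf lolsy abzgt ydltk lzaj rovn vmfo eqcq rqi ocvk irz vvo kfsm
Hunk 2: at line 9 remove [eqcq,rqi,ocvk] add [lpxt,urfj] -> 15 lines: hvan zlboi awn qhf lolsy abzgt ydltk lzaj rovn vmfo lpxt urfj irz vvo kfsm
Hunk 3: at line 5 remove [ydltk] add [vfs,fnd] -> 16 lines: hvan zlboi awn qhf lolsy abzgt vfs fnd lzaj rovn vmfo lpxt urfj irz vvo kfsm
Hunk 4: at line 9 remove [vmfo,lpxt] add [cetzl] -> 15 lines: hvan zlboi awn qhf lolsy abzgt vfs fnd lzaj rovn cetzl urfj irz vvo kfsm
Hunk 5: at line 8 remove [lzaj,rovn] add [lfr,ejuex] -> 15 lines: hvan zlboi awn qhf lolsy abzgt vfs fnd lfr ejuex cetzl urfj irz vvo kfsm
Hunk 6: at line 5 remove [vfs] add [zql] -> 15 lines: hvan zlboi awn qhf lolsy abzgt zql fnd lfr ejuex cetzl urfj irz vvo kfsm
Final line count: 15

Answer: 15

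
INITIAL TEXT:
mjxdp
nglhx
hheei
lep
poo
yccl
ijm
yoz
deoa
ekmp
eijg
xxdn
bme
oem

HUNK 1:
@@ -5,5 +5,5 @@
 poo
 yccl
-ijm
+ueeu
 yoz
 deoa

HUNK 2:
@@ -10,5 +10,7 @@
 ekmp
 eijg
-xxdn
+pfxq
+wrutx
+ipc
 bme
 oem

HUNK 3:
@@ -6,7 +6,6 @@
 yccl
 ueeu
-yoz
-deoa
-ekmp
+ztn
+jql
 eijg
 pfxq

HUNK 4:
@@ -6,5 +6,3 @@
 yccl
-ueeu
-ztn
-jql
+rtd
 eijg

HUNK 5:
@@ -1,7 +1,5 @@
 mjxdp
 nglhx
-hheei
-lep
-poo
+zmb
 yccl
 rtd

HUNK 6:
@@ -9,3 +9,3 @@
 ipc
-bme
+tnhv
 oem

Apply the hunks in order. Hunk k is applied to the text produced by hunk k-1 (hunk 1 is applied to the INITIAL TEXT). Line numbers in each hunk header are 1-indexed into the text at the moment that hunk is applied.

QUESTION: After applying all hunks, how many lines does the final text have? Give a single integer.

Answer: 11

Derivation:
Hunk 1: at line 5 remove [ijm] add [ueeu] -> 14 lines: mjxdp nglhx hheei lep poo yccl ueeu yoz deoa ekmp eijg xxdn bme oem
Hunk 2: at line 10 remove [xxdn] add [pfxq,wrutx,ipc] -> 16 lines: mjxdp nglhx hheei lep poo yccl ueeu yoz deoa ekmp eijg pfxq wrutx ipc bme oem
Hunk 3: at line 6 remove [yoz,deoa,ekmp] add [ztn,jql] -> 15 lines: mjxdp nglhx hheei lep poo yccl ueeu ztn jql eijg pfxq wrutx ipc bme oem
Hunk 4: at line 6 remove [ueeu,ztn,jql] add [rtd] -> 13 lines: mjxdp nglhx hheei lep poo yccl rtd eijg pfxq wrutx ipc bme oem
Hunk 5: at line 1 remove [hheei,lep,poo] add [zmb] -> 11 lines: mjxdp nglhx zmb yccl rtd eijg pfxq wrutx ipc bme oem
Hunk 6: at line 9 remove [bme] add [tnhv] -> 11 lines: mjxdp nglhx zmb yccl rtd eijg pfxq wrutx ipc tnhv oem
Final line count: 11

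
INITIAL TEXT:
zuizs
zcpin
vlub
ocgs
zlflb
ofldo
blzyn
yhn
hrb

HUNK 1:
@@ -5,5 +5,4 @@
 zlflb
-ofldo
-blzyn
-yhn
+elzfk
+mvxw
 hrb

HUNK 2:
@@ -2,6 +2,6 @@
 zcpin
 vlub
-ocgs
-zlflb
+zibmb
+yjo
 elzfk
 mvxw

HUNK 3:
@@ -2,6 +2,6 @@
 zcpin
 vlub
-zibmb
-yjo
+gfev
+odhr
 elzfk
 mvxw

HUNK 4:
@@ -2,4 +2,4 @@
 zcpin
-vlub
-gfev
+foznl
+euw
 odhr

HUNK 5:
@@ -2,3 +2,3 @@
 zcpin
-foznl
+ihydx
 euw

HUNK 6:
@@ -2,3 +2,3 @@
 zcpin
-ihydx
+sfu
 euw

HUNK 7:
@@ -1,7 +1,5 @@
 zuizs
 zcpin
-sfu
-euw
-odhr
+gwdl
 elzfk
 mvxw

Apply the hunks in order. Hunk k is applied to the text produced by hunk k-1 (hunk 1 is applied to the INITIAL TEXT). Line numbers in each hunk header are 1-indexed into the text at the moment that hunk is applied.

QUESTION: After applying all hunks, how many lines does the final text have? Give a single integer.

Hunk 1: at line 5 remove [ofldo,blzyn,yhn] add [elzfk,mvxw] -> 8 lines: zuizs zcpin vlub ocgs zlflb elzfk mvxw hrb
Hunk 2: at line 2 remove [ocgs,zlflb] add [zibmb,yjo] -> 8 lines: zuizs zcpin vlub zibmb yjo elzfk mvxw hrb
Hunk 3: at line 2 remove [zibmb,yjo] add [gfev,odhr] -> 8 lines: zuizs zcpin vlub gfev odhr elzfk mvxw hrb
Hunk 4: at line 2 remove [vlub,gfev] add [foznl,euw] -> 8 lines: zuizs zcpin foznl euw odhr elzfk mvxw hrb
Hunk 5: at line 2 remove [foznl] add [ihydx] -> 8 lines: zuizs zcpin ihydx euw odhr elzfk mvxw hrb
Hunk 6: at line 2 remove [ihydx] add [sfu] -> 8 lines: zuizs zcpin sfu euw odhr elzfk mvxw hrb
Hunk 7: at line 1 remove [sfu,euw,odhr] add [gwdl] -> 6 lines: zuizs zcpin gwdl elzfk mvxw hrb
Final line count: 6

Answer: 6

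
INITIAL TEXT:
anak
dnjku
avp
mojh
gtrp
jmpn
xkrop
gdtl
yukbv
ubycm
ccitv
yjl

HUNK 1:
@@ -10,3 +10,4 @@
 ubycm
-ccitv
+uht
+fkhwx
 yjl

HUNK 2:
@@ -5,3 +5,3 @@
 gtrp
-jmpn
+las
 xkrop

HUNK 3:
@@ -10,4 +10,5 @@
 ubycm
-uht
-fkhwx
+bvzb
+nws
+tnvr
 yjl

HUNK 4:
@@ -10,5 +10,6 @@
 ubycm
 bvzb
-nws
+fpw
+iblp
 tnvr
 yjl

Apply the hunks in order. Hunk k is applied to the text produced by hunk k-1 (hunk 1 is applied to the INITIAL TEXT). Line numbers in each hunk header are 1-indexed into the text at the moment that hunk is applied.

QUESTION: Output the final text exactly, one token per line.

Answer: anak
dnjku
avp
mojh
gtrp
las
xkrop
gdtl
yukbv
ubycm
bvzb
fpw
iblp
tnvr
yjl

Derivation:
Hunk 1: at line 10 remove [ccitv] add [uht,fkhwx] -> 13 lines: anak dnjku avp mojh gtrp jmpn xkrop gdtl yukbv ubycm uht fkhwx yjl
Hunk 2: at line 5 remove [jmpn] add [las] -> 13 lines: anak dnjku avp mojh gtrp las xkrop gdtl yukbv ubycm uht fkhwx yjl
Hunk 3: at line 10 remove [uht,fkhwx] add [bvzb,nws,tnvr] -> 14 lines: anak dnjku avp mojh gtrp las xkrop gdtl yukbv ubycm bvzb nws tnvr yjl
Hunk 4: at line 10 remove [nws] add [fpw,iblp] -> 15 lines: anak dnjku avp mojh gtrp las xkrop gdtl yukbv ubycm bvzb fpw iblp tnvr yjl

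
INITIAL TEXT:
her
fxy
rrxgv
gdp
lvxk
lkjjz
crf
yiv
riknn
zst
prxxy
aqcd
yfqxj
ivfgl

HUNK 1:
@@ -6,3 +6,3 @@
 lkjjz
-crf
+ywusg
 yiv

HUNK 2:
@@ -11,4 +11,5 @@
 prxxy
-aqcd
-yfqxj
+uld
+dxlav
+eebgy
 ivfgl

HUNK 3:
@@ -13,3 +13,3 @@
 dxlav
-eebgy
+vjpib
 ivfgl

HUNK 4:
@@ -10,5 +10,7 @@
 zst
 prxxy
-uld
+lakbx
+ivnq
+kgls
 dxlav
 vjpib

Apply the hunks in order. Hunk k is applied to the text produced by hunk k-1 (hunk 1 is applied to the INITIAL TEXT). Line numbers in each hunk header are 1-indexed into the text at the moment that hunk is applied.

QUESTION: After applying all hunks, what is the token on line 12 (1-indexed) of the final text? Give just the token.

Answer: lakbx

Derivation:
Hunk 1: at line 6 remove [crf] add [ywusg] -> 14 lines: her fxy rrxgv gdp lvxk lkjjz ywusg yiv riknn zst prxxy aqcd yfqxj ivfgl
Hunk 2: at line 11 remove [aqcd,yfqxj] add [uld,dxlav,eebgy] -> 15 lines: her fxy rrxgv gdp lvxk lkjjz ywusg yiv riknn zst prxxy uld dxlav eebgy ivfgl
Hunk 3: at line 13 remove [eebgy] add [vjpib] -> 15 lines: her fxy rrxgv gdp lvxk lkjjz ywusg yiv riknn zst prxxy uld dxlav vjpib ivfgl
Hunk 4: at line 10 remove [uld] add [lakbx,ivnq,kgls] -> 17 lines: her fxy rrxgv gdp lvxk lkjjz ywusg yiv riknn zst prxxy lakbx ivnq kgls dxlav vjpib ivfgl
Final line 12: lakbx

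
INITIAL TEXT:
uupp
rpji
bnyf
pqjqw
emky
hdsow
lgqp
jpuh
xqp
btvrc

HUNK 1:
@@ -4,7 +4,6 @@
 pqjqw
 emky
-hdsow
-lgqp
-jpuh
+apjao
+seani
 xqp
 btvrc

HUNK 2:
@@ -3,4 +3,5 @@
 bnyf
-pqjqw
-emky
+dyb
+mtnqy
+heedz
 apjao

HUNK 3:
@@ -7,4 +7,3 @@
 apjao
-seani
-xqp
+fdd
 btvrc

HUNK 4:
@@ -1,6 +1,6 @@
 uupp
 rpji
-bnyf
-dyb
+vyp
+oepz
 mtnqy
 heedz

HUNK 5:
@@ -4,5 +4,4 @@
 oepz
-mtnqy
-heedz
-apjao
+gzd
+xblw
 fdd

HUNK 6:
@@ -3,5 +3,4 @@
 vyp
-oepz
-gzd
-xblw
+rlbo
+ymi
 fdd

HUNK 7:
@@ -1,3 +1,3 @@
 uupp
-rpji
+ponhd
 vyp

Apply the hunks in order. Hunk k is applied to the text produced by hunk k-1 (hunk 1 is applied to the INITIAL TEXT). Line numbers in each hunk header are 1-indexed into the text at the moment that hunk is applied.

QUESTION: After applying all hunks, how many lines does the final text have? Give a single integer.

Hunk 1: at line 4 remove [hdsow,lgqp,jpuh] add [apjao,seani] -> 9 lines: uupp rpji bnyf pqjqw emky apjao seani xqp btvrc
Hunk 2: at line 3 remove [pqjqw,emky] add [dyb,mtnqy,heedz] -> 10 lines: uupp rpji bnyf dyb mtnqy heedz apjao seani xqp btvrc
Hunk 3: at line 7 remove [seani,xqp] add [fdd] -> 9 lines: uupp rpji bnyf dyb mtnqy heedz apjao fdd btvrc
Hunk 4: at line 1 remove [bnyf,dyb] add [vyp,oepz] -> 9 lines: uupp rpji vyp oepz mtnqy heedz apjao fdd btvrc
Hunk 5: at line 4 remove [mtnqy,heedz,apjao] add [gzd,xblw] -> 8 lines: uupp rpji vyp oepz gzd xblw fdd btvrc
Hunk 6: at line 3 remove [oepz,gzd,xblw] add [rlbo,ymi] -> 7 lines: uupp rpji vyp rlbo ymi fdd btvrc
Hunk 7: at line 1 remove [rpji] add [ponhd] -> 7 lines: uupp ponhd vyp rlbo ymi fdd btvrc
Final line count: 7

Answer: 7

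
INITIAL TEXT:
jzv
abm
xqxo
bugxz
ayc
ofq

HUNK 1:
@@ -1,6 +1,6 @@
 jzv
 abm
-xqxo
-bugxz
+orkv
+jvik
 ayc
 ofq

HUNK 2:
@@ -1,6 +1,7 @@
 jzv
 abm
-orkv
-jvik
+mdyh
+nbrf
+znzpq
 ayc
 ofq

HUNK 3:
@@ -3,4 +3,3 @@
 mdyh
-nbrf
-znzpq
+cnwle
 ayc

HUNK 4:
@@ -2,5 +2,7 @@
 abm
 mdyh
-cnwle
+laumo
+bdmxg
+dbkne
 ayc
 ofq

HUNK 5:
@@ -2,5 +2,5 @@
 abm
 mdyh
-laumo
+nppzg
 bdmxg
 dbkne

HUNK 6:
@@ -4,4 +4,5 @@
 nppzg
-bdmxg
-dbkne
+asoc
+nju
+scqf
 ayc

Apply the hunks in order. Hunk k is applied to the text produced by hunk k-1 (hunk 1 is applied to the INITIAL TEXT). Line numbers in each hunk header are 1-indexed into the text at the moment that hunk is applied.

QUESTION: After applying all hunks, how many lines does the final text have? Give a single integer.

Hunk 1: at line 1 remove [xqxo,bugxz] add [orkv,jvik] -> 6 lines: jzv abm orkv jvik ayc ofq
Hunk 2: at line 1 remove [orkv,jvik] add [mdyh,nbrf,znzpq] -> 7 lines: jzv abm mdyh nbrf znzpq ayc ofq
Hunk 3: at line 3 remove [nbrf,znzpq] add [cnwle] -> 6 lines: jzv abm mdyh cnwle ayc ofq
Hunk 4: at line 2 remove [cnwle] add [laumo,bdmxg,dbkne] -> 8 lines: jzv abm mdyh laumo bdmxg dbkne ayc ofq
Hunk 5: at line 2 remove [laumo] add [nppzg] -> 8 lines: jzv abm mdyh nppzg bdmxg dbkne ayc ofq
Hunk 6: at line 4 remove [bdmxg,dbkne] add [asoc,nju,scqf] -> 9 lines: jzv abm mdyh nppzg asoc nju scqf ayc ofq
Final line count: 9

Answer: 9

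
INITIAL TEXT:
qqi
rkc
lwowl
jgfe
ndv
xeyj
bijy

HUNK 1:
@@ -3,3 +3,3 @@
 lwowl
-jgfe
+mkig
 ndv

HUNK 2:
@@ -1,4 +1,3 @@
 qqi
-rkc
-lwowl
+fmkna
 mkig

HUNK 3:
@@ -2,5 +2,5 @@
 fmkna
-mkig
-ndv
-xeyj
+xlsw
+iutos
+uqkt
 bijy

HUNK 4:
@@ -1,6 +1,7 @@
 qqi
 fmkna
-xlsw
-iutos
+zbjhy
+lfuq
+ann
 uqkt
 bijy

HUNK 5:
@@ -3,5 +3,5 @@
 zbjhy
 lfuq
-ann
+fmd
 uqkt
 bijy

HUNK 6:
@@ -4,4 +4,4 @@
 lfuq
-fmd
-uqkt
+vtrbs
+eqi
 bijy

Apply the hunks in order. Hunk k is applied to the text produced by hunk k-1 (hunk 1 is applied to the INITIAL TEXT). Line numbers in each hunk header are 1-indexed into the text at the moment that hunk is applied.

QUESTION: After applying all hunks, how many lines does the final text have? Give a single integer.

Answer: 7

Derivation:
Hunk 1: at line 3 remove [jgfe] add [mkig] -> 7 lines: qqi rkc lwowl mkig ndv xeyj bijy
Hunk 2: at line 1 remove [rkc,lwowl] add [fmkna] -> 6 lines: qqi fmkna mkig ndv xeyj bijy
Hunk 3: at line 2 remove [mkig,ndv,xeyj] add [xlsw,iutos,uqkt] -> 6 lines: qqi fmkna xlsw iutos uqkt bijy
Hunk 4: at line 1 remove [xlsw,iutos] add [zbjhy,lfuq,ann] -> 7 lines: qqi fmkna zbjhy lfuq ann uqkt bijy
Hunk 5: at line 3 remove [ann] add [fmd] -> 7 lines: qqi fmkna zbjhy lfuq fmd uqkt bijy
Hunk 6: at line 4 remove [fmd,uqkt] add [vtrbs,eqi] -> 7 lines: qqi fmkna zbjhy lfuq vtrbs eqi bijy
Final line count: 7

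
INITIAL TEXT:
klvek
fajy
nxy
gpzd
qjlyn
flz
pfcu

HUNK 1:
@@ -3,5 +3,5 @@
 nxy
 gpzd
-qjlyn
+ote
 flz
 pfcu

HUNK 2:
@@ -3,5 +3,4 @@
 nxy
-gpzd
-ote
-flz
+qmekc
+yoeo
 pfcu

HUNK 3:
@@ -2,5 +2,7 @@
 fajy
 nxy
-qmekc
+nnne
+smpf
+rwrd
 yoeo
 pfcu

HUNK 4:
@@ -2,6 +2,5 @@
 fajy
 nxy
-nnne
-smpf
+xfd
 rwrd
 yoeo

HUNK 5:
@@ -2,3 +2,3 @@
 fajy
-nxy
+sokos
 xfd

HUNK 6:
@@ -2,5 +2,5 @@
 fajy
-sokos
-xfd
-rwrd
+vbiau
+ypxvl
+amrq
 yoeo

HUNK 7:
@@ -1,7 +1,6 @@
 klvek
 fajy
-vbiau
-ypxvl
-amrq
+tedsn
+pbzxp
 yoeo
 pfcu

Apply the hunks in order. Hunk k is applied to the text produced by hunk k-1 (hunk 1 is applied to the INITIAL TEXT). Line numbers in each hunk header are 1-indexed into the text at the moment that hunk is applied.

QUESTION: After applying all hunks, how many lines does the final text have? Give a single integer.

Hunk 1: at line 3 remove [qjlyn] add [ote] -> 7 lines: klvek fajy nxy gpzd ote flz pfcu
Hunk 2: at line 3 remove [gpzd,ote,flz] add [qmekc,yoeo] -> 6 lines: klvek fajy nxy qmekc yoeo pfcu
Hunk 3: at line 2 remove [qmekc] add [nnne,smpf,rwrd] -> 8 lines: klvek fajy nxy nnne smpf rwrd yoeo pfcu
Hunk 4: at line 2 remove [nnne,smpf] add [xfd] -> 7 lines: klvek fajy nxy xfd rwrd yoeo pfcu
Hunk 5: at line 2 remove [nxy] add [sokos] -> 7 lines: klvek fajy sokos xfd rwrd yoeo pfcu
Hunk 6: at line 2 remove [sokos,xfd,rwrd] add [vbiau,ypxvl,amrq] -> 7 lines: klvek fajy vbiau ypxvl amrq yoeo pfcu
Hunk 7: at line 1 remove [vbiau,ypxvl,amrq] add [tedsn,pbzxp] -> 6 lines: klvek fajy tedsn pbzxp yoeo pfcu
Final line count: 6

Answer: 6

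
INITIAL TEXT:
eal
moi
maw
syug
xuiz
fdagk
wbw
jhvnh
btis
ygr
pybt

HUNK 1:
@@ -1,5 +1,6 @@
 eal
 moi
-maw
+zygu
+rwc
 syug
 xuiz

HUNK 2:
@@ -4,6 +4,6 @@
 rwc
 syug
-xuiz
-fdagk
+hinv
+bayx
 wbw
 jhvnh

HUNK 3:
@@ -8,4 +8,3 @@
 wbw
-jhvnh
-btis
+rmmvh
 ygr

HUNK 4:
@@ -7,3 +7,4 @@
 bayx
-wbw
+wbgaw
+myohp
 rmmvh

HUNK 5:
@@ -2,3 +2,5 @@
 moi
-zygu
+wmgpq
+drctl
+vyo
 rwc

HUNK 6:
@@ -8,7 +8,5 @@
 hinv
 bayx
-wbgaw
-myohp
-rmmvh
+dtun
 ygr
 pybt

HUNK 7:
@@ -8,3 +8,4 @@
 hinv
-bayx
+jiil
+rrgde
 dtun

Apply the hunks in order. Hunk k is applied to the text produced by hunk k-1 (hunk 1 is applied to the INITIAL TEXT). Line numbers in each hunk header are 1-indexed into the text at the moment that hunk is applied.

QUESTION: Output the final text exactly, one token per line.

Answer: eal
moi
wmgpq
drctl
vyo
rwc
syug
hinv
jiil
rrgde
dtun
ygr
pybt

Derivation:
Hunk 1: at line 1 remove [maw] add [zygu,rwc] -> 12 lines: eal moi zygu rwc syug xuiz fdagk wbw jhvnh btis ygr pybt
Hunk 2: at line 4 remove [xuiz,fdagk] add [hinv,bayx] -> 12 lines: eal moi zygu rwc syug hinv bayx wbw jhvnh btis ygr pybt
Hunk 3: at line 8 remove [jhvnh,btis] add [rmmvh] -> 11 lines: eal moi zygu rwc syug hinv bayx wbw rmmvh ygr pybt
Hunk 4: at line 7 remove [wbw] add [wbgaw,myohp] -> 12 lines: eal moi zygu rwc syug hinv bayx wbgaw myohp rmmvh ygr pybt
Hunk 5: at line 2 remove [zygu] add [wmgpq,drctl,vyo] -> 14 lines: eal moi wmgpq drctl vyo rwc syug hinv bayx wbgaw myohp rmmvh ygr pybt
Hunk 6: at line 8 remove [wbgaw,myohp,rmmvh] add [dtun] -> 12 lines: eal moi wmgpq drctl vyo rwc syug hinv bayx dtun ygr pybt
Hunk 7: at line 8 remove [bayx] add [jiil,rrgde] -> 13 lines: eal moi wmgpq drctl vyo rwc syug hinv jiil rrgde dtun ygr pybt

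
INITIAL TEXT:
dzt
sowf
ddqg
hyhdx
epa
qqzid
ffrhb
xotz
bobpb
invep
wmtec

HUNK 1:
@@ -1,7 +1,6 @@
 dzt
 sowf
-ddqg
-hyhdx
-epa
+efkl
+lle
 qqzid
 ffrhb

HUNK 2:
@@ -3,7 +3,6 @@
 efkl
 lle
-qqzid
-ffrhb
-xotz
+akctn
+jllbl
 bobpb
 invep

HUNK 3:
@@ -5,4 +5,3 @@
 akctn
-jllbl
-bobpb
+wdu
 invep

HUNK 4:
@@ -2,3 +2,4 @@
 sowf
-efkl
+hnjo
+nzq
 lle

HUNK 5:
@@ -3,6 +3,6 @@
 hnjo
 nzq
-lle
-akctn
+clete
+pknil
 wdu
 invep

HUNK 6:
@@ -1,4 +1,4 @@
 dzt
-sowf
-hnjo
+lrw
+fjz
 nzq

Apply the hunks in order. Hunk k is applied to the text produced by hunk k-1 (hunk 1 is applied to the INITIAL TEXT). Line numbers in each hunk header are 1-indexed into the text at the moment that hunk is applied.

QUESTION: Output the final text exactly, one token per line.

Answer: dzt
lrw
fjz
nzq
clete
pknil
wdu
invep
wmtec

Derivation:
Hunk 1: at line 1 remove [ddqg,hyhdx,epa] add [efkl,lle] -> 10 lines: dzt sowf efkl lle qqzid ffrhb xotz bobpb invep wmtec
Hunk 2: at line 3 remove [qqzid,ffrhb,xotz] add [akctn,jllbl] -> 9 lines: dzt sowf efkl lle akctn jllbl bobpb invep wmtec
Hunk 3: at line 5 remove [jllbl,bobpb] add [wdu] -> 8 lines: dzt sowf efkl lle akctn wdu invep wmtec
Hunk 4: at line 2 remove [efkl] add [hnjo,nzq] -> 9 lines: dzt sowf hnjo nzq lle akctn wdu invep wmtec
Hunk 5: at line 3 remove [lle,akctn] add [clete,pknil] -> 9 lines: dzt sowf hnjo nzq clete pknil wdu invep wmtec
Hunk 6: at line 1 remove [sowf,hnjo] add [lrw,fjz] -> 9 lines: dzt lrw fjz nzq clete pknil wdu invep wmtec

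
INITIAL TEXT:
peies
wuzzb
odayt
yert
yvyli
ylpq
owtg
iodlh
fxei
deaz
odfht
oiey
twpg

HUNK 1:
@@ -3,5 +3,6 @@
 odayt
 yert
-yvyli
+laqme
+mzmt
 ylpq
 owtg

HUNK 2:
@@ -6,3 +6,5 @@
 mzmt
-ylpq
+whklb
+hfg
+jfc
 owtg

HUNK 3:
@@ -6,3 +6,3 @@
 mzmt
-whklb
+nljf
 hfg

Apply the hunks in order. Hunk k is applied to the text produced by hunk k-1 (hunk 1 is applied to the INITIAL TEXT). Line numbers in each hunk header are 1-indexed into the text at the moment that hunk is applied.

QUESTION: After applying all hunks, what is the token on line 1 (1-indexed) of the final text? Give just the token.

Hunk 1: at line 3 remove [yvyli] add [laqme,mzmt] -> 14 lines: peies wuzzb odayt yert laqme mzmt ylpq owtg iodlh fxei deaz odfht oiey twpg
Hunk 2: at line 6 remove [ylpq] add [whklb,hfg,jfc] -> 16 lines: peies wuzzb odayt yert laqme mzmt whklb hfg jfc owtg iodlh fxei deaz odfht oiey twpg
Hunk 3: at line 6 remove [whklb] add [nljf] -> 16 lines: peies wuzzb odayt yert laqme mzmt nljf hfg jfc owtg iodlh fxei deaz odfht oiey twpg
Final line 1: peies

Answer: peies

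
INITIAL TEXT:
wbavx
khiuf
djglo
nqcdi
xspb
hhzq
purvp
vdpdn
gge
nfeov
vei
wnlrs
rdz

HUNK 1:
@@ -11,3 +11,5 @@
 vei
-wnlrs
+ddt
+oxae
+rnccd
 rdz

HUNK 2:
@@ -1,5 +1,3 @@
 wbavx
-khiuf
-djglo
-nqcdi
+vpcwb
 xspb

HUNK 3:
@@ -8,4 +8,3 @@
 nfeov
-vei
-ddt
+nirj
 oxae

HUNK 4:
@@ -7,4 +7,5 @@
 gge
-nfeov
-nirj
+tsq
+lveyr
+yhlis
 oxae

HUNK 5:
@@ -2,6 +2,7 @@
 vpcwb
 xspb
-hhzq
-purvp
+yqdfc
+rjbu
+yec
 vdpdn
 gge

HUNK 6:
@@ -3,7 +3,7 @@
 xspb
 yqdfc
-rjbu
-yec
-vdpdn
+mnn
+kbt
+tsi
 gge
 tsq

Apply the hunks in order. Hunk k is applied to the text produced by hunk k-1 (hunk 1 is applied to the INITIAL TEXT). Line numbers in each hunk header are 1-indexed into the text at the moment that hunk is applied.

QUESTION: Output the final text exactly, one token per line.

Hunk 1: at line 11 remove [wnlrs] add [ddt,oxae,rnccd] -> 15 lines: wbavx khiuf djglo nqcdi xspb hhzq purvp vdpdn gge nfeov vei ddt oxae rnccd rdz
Hunk 2: at line 1 remove [khiuf,djglo,nqcdi] add [vpcwb] -> 13 lines: wbavx vpcwb xspb hhzq purvp vdpdn gge nfeov vei ddt oxae rnccd rdz
Hunk 3: at line 8 remove [vei,ddt] add [nirj] -> 12 lines: wbavx vpcwb xspb hhzq purvp vdpdn gge nfeov nirj oxae rnccd rdz
Hunk 4: at line 7 remove [nfeov,nirj] add [tsq,lveyr,yhlis] -> 13 lines: wbavx vpcwb xspb hhzq purvp vdpdn gge tsq lveyr yhlis oxae rnccd rdz
Hunk 5: at line 2 remove [hhzq,purvp] add [yqdfc,rjbu,yec] -> 14 lines: wbavx vpcwb xspb yqdfc rjbu yec vdpdn gge tsq lveyr yhlis oxae rnccd rdz
Hunk 6: at line 3 remove [rjbu,yec,vdpdn] add [mnn,kbt,tsi] -> 14 lines: wbavx vpcwb xspb yqdfc mnn kbt tsi gge tsq lveyr yhlis oxae rnccd rdz

Answer: wbavx
vpcwb
xspb
yqdfc
mnn
kbt
tsi
gge
tsq
lveyr
yhlis
oxae
rnccd
rdz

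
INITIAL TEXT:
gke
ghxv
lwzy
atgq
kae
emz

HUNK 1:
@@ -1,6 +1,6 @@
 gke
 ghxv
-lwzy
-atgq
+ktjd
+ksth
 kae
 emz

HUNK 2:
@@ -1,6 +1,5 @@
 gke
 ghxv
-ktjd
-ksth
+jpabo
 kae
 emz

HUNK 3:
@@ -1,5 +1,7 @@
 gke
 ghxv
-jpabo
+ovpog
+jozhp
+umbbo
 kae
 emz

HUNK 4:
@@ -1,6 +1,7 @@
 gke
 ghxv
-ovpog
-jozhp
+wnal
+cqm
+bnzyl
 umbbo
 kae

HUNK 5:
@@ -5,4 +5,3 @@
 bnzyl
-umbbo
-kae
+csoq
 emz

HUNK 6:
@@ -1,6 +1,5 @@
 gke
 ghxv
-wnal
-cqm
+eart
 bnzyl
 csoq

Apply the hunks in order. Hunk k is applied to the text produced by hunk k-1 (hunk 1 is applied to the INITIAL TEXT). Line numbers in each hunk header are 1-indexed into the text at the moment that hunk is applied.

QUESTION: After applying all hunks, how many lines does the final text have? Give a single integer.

Answer: 6

Derivation:
Hunk 1: at line 1 remove [lwzy,atgq] add [ktjd,ksth] -> 6 lines: gke ghxv ktjd ksth kae emz
Hunk 2: at line 1 remove [ktjd,ksth] add [jpabo] -> 5 lines: gke ghxv jpabo kae emz
Hunk 3: at line 1 remove [jpabo] add [ovpog,jozhp,umbbo] -> 7 lines: gke ghxv ovpog jozhp umbbo kae emz
Hunk 4: at line 1 remove [ovpog,jozhp] add [wnal,cqm,bnzyl] -> 8 lines: gke ghxv wnal cqm bnzyl umbbo kae emz
Hunk 5: at line 5 remove [umbbo,kae] add [csoq] -> 7 lines: gke ghxv wnal cqm bnzyl csoq emz
Hunk 6: at line 1 remove [wnal,cqm] add [eart] -> 6 lines: gke ghxv eart bnzyl csoq emz
Final line count: 6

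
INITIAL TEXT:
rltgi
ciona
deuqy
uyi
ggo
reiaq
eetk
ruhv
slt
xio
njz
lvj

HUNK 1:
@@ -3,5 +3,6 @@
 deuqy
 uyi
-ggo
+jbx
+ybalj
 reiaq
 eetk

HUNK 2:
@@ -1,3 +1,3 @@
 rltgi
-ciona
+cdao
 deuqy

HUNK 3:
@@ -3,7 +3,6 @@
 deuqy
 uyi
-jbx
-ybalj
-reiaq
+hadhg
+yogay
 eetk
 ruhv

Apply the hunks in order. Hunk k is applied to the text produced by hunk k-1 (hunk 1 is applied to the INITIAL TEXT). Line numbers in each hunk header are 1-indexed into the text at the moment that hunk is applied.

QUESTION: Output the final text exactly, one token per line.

Answer: rltgi
cdao
deuqy
uyi
hadhg
yogay
eetk
ruhv
slt
xio
njz
lvj

Derivation:
Hunk 1: at line 3 remove [ggo] add [jbx,ybalj] -> 13 lines: rltgi ciona deuqy uyi jbx ybalj reiaq eetk ruhv slt xio njz lvj
Hunk 2: at line 1 remove [ciona] add [cdao] -> 13 lines: rltgi cdao deuqy uyi jbx ybalj reiaq eetk ruhv slt xio njz lvj
Hunk 3: at line 3 remove [jbx,ybalj,reiaq] add [hadhg,yogay] -> 12 lines: rltgi cdao deuqy uyi hadhg yogay eetk ruhv slt xio njz lvj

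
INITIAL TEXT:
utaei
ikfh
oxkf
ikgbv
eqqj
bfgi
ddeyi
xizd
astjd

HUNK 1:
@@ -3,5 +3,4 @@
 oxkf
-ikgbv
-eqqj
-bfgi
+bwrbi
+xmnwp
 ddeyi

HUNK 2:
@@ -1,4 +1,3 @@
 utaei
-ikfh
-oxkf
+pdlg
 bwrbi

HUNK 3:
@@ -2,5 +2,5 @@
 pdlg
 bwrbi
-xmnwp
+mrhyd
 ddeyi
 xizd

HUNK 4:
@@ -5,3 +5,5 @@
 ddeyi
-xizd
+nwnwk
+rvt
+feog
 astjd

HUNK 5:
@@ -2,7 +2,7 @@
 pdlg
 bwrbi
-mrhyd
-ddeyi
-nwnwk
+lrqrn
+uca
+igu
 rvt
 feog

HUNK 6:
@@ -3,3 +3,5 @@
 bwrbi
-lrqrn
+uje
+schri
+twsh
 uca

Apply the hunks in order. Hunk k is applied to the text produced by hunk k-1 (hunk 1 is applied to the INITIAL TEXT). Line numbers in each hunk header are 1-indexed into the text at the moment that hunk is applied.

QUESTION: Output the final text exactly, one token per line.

Hunk 1: at line 3 remove [ikgbv,eqqj,bfgi] add [bwrbi,xmnwp] -> 8 lines: utaei ikfh oxkf bwrbi xmnwp ddeyi xizd astjd
Hunk 2: at line 1 remove [ikfh,oxkf] add [pdlg] -> 7 lines: utaei pdlg bwrbi xmnwp ddeyi xizd astjd
Hunk 3: at line 2 remove [xmnwp] add [mrhyd] -> 7 lines: utaei pdlg bwrbi mrhyd ddeyi xizd astjd
Hunk 4: at line 5 remove [xizd] add [nwnwk,rvt,feog] -> 9 lines: utaei pdlg bwrbi mrhyd ddeyi nwnwk rvt feog astjd
Hunk 5: at line 2 remove [mrhyd,ddeyi,nwnwk] add [lrqrn,uca,igu] -> 9 lines: utaei pdlg bwrbi lrqrn uca igu rvt feog astjd
Hunk 6: at line 3 remove [lrqrn] add [uje,schri,twsh] -> 11 lines: utaei pdlg bwrbi uje schri twsh uca igu rvt feog astjd

Answer: utaei
pdlg
bwrbi
uje
schri
twsh
uca
igu
rvt
feog
astjd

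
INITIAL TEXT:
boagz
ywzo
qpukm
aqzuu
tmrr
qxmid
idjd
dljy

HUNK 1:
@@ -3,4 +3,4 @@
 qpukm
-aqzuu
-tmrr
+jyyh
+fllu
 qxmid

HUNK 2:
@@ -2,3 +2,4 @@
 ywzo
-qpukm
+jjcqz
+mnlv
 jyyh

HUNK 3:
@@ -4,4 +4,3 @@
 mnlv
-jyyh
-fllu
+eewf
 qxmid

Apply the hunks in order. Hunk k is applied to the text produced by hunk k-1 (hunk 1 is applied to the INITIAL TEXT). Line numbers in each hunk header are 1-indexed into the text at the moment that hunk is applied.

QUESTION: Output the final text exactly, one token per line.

Hunk 1: at line 3 remove [aqzuu,tmrr] add [jyyh,fllu] -> 8 lines: boagz ywzo qpukm jyyh fllu qxmid idjd dljy
Hunk 2: at line 2 remove [qpukm] add [jjcqz,mnlv] -> 9 lines: boagz ywzo jjcqz mnlv jyyh fllu qxmid idjd dljy
Hunk 3: at line 4 remove [jyyh,fllu] add [eewf] -> 8 lines: boagz ywzo jjcqz mnlv eewf qxmid idjd dljy

Answer: boagz
ywzo
jjcqz
mnlv
eewf
qxmid
idjd
dljy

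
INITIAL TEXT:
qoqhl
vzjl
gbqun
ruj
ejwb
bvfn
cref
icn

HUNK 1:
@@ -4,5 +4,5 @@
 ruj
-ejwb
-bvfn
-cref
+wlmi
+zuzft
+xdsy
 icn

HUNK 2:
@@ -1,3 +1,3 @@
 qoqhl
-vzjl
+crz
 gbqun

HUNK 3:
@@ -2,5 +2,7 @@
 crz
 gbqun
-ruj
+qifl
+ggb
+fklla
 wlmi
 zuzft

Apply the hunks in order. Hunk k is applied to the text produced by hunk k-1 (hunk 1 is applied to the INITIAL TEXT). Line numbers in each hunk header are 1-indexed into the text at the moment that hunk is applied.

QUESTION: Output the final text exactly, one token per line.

Hunk 1: at line 4 remove [ejwb,bvfn,cref] add [wlmi,zuzft,xdsy] -> 8 lines: qoqhl vzjl gbqun ruj wlmi zuzft xdsy icn
Hunk 2: at line 1 remove [vzjl] add [crz] -> 8 lines: qoqhl crz gbqun ruj wlmi zuzft xdsy icn
Hunk 3: at line 2 remove [ruj] add [qifl,ggb,fklla] -> 10 lines: qoqhl crz gbqun qifl ggb fklla wlmi zuzft xdsy icn

Answer: qoqhl
crz
gbqun
qifl
ggb
fklla
wlmi
zuzft
xdsy
icn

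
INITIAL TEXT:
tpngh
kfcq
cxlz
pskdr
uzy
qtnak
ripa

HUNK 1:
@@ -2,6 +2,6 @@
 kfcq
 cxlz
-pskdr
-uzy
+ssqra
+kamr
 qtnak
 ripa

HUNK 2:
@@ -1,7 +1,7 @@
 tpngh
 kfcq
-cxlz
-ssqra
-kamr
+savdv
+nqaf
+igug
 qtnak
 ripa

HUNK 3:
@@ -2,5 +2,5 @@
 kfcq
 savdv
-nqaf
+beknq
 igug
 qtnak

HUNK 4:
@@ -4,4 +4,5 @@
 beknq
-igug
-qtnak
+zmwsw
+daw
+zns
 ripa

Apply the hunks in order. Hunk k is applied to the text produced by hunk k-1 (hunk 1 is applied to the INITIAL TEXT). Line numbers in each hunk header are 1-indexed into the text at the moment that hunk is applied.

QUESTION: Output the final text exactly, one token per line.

Hunk 1: at line 2 remove [pskdr,uzy] add [ssqra,kamr] -> 7 lines: tpngh kfcq cxlz ssqra kamr qtnak ripa
Hunk 2: at line 1 remove [cxlz,ssqra,kamr] add [savdv,nqaf,igug] -> 7 lines: tpngh kfcq savdv nqaf igug qtnak ripa
Hunk 3: at line 2 remove [nqaf] add [beknq] -> 7 lines: tpngh kfcq savdv beknq igug qtnak ripa
Hunk 4: at line 4 remove [igug,qtnak] add [zmwsw,daw,zns] -> 8 lines: tpngh kfcq savdv beknq zmwsw daw zns ripa

Answer: tpngh
kfcq
savdv
beknq
zmwsw
daw
zns
ripa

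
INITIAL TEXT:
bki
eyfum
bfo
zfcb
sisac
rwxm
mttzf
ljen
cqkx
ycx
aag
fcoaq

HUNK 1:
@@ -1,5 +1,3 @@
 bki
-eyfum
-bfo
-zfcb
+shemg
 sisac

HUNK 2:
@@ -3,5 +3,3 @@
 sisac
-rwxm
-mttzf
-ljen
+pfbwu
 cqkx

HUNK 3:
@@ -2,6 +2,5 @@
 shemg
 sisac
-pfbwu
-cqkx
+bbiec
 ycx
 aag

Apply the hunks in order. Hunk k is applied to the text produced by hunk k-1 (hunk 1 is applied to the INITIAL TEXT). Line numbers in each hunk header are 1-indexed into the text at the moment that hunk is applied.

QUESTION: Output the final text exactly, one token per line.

Answer: bki
shemg
sisac
bbiec
ycx
aag
fcoaq

Derivation:
Hunk 1: at line 1 remove [eyfum,bfo,zfcb] add [shemg] -> 10 lines: bki shemg sisac rwxm mttzf ljen cqkx ycx aag fcoaq
Hunk 2: at line 3 remove [rwxm,mttzf,ljen] add [pfbwu] -> 8 lines: bki shemg sisac pfbwu cqkx ycx aag fcoaq
Hunk 3: at line 2 remove [pfbwu,cqkx] add [bbiec] -> 7 lines: bki shemg sisac bbiec ycx aag fcoaq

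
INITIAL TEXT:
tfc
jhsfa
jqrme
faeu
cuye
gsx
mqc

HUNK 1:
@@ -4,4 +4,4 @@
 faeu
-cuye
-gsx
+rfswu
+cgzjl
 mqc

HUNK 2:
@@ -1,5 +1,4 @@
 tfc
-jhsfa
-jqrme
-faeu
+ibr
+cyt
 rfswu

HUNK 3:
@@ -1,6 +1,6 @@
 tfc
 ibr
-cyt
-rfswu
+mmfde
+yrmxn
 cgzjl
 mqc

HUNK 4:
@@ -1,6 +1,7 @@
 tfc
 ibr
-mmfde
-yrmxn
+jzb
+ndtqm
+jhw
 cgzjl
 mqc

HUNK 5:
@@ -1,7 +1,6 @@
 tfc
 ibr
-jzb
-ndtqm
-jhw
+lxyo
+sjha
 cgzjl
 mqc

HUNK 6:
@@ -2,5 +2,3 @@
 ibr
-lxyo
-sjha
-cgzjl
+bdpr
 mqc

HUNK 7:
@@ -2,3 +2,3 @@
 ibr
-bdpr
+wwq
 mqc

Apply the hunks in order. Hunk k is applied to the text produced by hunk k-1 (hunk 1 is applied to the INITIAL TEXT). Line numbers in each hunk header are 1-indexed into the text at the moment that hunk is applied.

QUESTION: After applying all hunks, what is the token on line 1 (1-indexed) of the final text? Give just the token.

Answer: tfc

Derivation:
Hunk 1: at line 4 remove [cuye,gsx] add [rfswu,cgzjl] -> 7 lines: tfc jhsfa jqrme faeu rfswu cgzjl mqc
Hunk 2: at line 1 remove [jhsfa,jqrme,faeu] add [ibr,cyt] -> 6 lines: tfc ibr cyt rfswu cgzjl mqc
Hunk 3: at line 1 remove [cyt,rfswu] add [mmfde,yrmxn] -> 6 lines: tfc ibr mmfde yrmxn cgzjl mqc
Hunk 4: at line 1 remove [mmfde,yrmxn] add [jzb,ndtqm,jhw] -> 7 lines: tfc ibr jzb ndtqm jhw cgzjl mqc
Hunk 5: at line 1 remove [jzb,ndtqm,jhw] add [lxyo,sjha] -> 6 lines: tfc ibr lxyo sjha cgzjl mqc
Hunk 6: at line 2 remove [lxyo,sjha,cgzjl] add [bdpr] -> 4 lines: tfc ibr bdpr mqc
Hunk 7: at line 2 remove [bdpr] add [wwq] -> 4 lines: tfc ibr wwq mqc
Final line 1: tfc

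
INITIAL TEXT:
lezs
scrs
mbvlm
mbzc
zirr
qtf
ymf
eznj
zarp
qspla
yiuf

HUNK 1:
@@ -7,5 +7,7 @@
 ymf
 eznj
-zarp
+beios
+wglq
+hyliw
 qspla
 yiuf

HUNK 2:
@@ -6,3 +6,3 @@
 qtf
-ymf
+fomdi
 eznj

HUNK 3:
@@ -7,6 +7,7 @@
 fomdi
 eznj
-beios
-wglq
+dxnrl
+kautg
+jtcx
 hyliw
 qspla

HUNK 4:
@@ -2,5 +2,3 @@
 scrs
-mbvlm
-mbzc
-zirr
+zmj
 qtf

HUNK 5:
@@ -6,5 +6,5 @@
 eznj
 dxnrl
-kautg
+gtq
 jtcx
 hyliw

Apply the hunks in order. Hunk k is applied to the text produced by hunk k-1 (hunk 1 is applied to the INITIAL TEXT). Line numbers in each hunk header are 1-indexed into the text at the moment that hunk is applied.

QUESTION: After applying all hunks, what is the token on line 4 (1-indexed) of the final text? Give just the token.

Hunk 1: at line 7 remove [zarp] add [beios,wglq,hyliw] -> 13 lines: lezs scrs mbvlm mbzc zirr qtf ymf eznj beios wglq hyliw qspla yiuf
Hunk 2: at line 6 remove [ymf] add [fomdi] -> 13 lines: lezs scrs mbvlm mbzc zirr qtf fomdi eznj beios wglq hyliw qspla yiuf
Hunk 3: at line 7 remove [beios,wglq] add [dxnrl,kautg,jtcx] -> 14 lines: lezs scrs mbvlm mbzc zirr qtf fomdi eznj dxnrl kautg jtcx hyliw qspla yiuf
Hunk 4: at line 2 remove [mbvlm,mbzc,zirr] add [zmj] -> 12 lines: lezs scrs zmj qtf fomdi eznj dxnrl kautg jtcx hyliw qspla yiuf
Hunk 5: at line 6 remove [kautg] add [gtq] -> 12 lines: lezs scrs zmj qtf fomdi eznj dxnrl gtq jtcx hyliw qspla yiuf
Final line 4: qtf

Answer: qtf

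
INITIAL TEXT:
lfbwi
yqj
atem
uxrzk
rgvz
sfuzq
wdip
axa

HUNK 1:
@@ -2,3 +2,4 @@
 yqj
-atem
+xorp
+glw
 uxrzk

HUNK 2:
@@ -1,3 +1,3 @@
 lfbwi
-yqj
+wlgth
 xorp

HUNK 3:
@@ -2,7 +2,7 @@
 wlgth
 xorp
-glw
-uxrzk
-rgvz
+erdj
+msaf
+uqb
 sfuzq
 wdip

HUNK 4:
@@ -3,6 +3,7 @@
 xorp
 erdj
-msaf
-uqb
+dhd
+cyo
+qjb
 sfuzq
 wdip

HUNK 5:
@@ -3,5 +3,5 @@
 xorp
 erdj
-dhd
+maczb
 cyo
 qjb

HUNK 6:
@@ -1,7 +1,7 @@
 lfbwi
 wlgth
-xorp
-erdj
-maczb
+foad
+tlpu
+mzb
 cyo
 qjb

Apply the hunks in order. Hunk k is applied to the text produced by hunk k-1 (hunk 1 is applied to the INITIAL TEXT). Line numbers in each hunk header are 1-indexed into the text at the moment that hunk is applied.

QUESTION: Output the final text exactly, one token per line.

Hunk 1: at line 2 remove [atem] add [xorp,glw] -> 9 lines: lfbwi yqj xorp glw uxrzk rgvz sfuzq wdip axa
Hunk 2: at line 1 remove [yqj] add [wlgth] -> 9 lines: lfbwi wlgth xorp glw uxrzk rgvz sfuzq wdip axa
Hunk 3: at line 2 remove [glw,uxrzk,rgvz] add [erdj,msaf,uqb] -> 9 lines: lfbwi wlgth xorp erdj msaf uqb sfuzq wdip axa
Hunk 4: at line 3 remove [msaf,uqb] add [dhd,cyo,qjb] -> 10 lines: lfbwi wlgth xorp erdj dhd cyo qjb sfuzq wdip axa
Hunk 5: at line 3 remove [dhd] add [maczb] -> 10 lines: lfbwi wlgth xorp erdj maczb cyo qjb sfuzq wdip axa
Hunk 6: at line 1 remove [xorp,erdj,maczb] add [foad,tlpu,mzb] -> 10 lines: lfbwi wlgth foad tlpu mzb cyo qjb sfuzq wdip axa

Answer: lfbwi
wlgth
foad
tlpu
mzb
cyo
qjb
sfuzq
wdip
axa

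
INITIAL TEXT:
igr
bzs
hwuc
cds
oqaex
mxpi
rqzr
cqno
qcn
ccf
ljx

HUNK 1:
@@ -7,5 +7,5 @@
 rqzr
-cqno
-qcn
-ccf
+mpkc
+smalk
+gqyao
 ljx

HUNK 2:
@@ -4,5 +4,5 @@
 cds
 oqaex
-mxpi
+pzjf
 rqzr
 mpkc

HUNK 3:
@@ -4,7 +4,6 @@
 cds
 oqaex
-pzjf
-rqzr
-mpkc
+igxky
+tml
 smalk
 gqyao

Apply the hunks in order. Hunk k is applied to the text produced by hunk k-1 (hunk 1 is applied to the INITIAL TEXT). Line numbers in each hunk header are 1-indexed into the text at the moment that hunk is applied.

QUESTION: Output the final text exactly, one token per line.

Hunk 1: at line 7 remove [cqno,qcn,ccf] add [mpkc,smalk,gqyao] -> 11 lines: igr bzs hwuc cds oqaex mxpi rqzr mpkc smalk gqyao ljx
Hunk 2: at line 4 remove [mxpi] add [pzjf] -> 11 lines: igr bzs hwuc cds oqaex pzjf rqzr mpkc smalk gqyao ljx
Hunk 3: at line 4 remove [pzjf,rqzr,mpkc] add [igxky,tml] -> 10 lines: igr bzs hwuc cds oqaex igxky tml smalk gqyao ljx

Answer: igr
bzs
hwuc
cds
oqaex
igxky
tml
smalk
gqyao
ljx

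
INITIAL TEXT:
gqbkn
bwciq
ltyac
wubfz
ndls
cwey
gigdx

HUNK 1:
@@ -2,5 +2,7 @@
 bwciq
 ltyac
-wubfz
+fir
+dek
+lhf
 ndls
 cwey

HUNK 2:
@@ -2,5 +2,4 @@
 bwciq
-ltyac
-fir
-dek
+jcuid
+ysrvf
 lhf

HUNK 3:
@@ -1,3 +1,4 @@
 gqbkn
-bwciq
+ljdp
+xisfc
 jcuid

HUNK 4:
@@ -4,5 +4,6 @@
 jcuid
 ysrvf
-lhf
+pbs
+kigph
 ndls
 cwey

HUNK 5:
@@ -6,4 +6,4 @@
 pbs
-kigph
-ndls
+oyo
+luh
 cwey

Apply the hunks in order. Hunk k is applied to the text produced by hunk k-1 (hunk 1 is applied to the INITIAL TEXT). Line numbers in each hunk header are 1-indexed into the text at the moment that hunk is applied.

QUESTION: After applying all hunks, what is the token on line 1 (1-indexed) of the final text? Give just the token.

Hunk 1: at line 2 remove [wubfz] add [fir,dek,lhf] -> 9 lines: gqbkn bwciq ltyac fir dek lhf ndls cwey gigdx
Hunk 2: at line 2 remove [ltyac,fir,dek] add [jcuid,ysrvf] -> 8 lines: gqbkn bwciq jcuid ysrvf lhf ndls cwey gigdx
Hunk 3: at line 1 remove [bwciq] add [ljdp,xisfc] -> 9 lines: gqbkn ljdp xisfc jcuid ysrvf lhf ndls cwey gigdx
Hunk 4: at line 4 remove [lhf] add [pbs,kigph] -> 10 lines: gqbkn ljdp xisfc jcuid ysrvf pbs kigph ndls cwey gigdx
Hunk 5: at line 6 remove [kigph,ndls] add [oyo,luh] -> 10 lines: gqbkn ljdp xisfc jcuid ysrvf pbs oyo luh cwey gigdx
Final line 1: gqbkn

Answer: gqbkn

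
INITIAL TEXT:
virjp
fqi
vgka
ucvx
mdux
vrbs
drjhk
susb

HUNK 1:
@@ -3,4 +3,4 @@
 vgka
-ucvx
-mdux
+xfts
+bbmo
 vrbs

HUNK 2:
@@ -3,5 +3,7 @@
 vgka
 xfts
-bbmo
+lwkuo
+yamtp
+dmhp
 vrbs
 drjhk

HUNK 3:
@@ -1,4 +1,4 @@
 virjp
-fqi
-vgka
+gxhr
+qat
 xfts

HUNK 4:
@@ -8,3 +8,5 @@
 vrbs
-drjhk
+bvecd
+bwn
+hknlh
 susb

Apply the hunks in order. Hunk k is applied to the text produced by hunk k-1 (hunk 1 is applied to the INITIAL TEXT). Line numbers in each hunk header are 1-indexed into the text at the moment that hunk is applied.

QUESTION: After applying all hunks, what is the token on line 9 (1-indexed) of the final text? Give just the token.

Answer: bvecd

Derivation:
Hunk 1: at line 3 remove [ucvx,mdux] add [xfts,bbmo] -> 8 lines: virjp fqi vgka xfts bbmo vrbs drjhk susb
Hunk 2: at line 3 remove [bbmo] add [lwkuo,yamtp,dmhp] -> 10 lines: virjp fqi vgka xfts lwkuo yamtp dmhp vrbs drjhk susb
Hunk 3: at line 1 remove [fqi,vgka] add [gxhr,qat] -> 10 lines: virjp gxhr qat xfts lwkuo yamtp dmhp vrbs drjhk susb
Hunk 4: at line 8 remove [drjhk] add [bvecd,bwn,hknlh] -> 12 lines: virjp gxhr qat xfts lwkuo yamtp dmhp vrbs bvecd bwn hknlh susb
Final line 9: bvecd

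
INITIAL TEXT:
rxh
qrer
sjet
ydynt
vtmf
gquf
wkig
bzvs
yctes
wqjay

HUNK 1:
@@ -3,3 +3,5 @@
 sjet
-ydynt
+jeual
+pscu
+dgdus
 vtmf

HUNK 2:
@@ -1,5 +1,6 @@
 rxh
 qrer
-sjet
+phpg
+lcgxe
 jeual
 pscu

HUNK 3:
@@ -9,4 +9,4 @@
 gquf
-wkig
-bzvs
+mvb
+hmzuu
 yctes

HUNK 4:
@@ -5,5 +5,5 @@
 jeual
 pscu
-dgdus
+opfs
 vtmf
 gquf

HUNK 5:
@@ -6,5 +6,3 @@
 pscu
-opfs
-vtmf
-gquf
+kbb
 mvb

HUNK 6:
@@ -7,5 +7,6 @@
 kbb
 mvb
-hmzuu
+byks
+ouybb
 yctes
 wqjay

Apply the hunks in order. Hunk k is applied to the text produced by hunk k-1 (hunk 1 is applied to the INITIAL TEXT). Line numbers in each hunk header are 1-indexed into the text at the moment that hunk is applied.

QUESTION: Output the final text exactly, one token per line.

Hunk 1: at line 3 remove [ydynt] add [jeual,pscu,dgdus] -> 12 lines: rxh qrer sjet jeual pscu dgdus vtmf gquf wkig bzvs yctes wqjay
Hunk 2: at line 1 remove [sjet] add [phpg,lcgxe] -> 13 lines: rxh qrer phpg lcgxe jeual pscu dgdus vtmf gquf wkig bzvs yctes wqjay
Hunk 3: at line 9 remove [wkig,bzvs] add [mvb,hmzuu] -> 13 lines: rxh qrer phpg lcgxe jeual pscu dgdus vtmf gquf mvb hmzuu yctes wqjay
Hunk 4: at line 5 remove [dgdus] add [opfs] -> 13 lines: rxh qrer phpg lcgxe jeual pscu opfs vtmf gquf mvb hmzuu yctes wqjay
Hunk 5: at line 6 remove [opfs,vtmf,gquf] add [kbb] -> 11 lines: rxh qrer phpg lcgxe jeual pscu kbb mvb hmzuu yctes wqjay
Hunk 6: at line 7 remove [hmzuu] add [byks,ouybb] -> 12 lines: rxh qrer phpg lcgxe jeual pscu kbb mvb byks ouybb yctes wqjay

Answer: rxh
qrer
phpg
lcgxe
jeual
pscu
kbb
mvb
byks
ouybb
yctes
wqjay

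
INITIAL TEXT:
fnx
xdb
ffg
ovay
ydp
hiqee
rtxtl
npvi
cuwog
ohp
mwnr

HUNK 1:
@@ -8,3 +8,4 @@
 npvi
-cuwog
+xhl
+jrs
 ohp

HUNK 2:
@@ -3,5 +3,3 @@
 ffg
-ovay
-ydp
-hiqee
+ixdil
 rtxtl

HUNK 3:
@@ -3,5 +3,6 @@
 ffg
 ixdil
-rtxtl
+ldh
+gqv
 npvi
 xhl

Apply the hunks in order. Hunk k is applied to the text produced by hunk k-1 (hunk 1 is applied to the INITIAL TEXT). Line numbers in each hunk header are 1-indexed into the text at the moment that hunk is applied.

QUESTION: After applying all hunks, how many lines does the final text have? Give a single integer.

Answer: 11

Derivation:
Hunk 1: at line 8 remove [cuwog] add [xhl,jrs] -> 12 lines: fnx xdb ffg ovay ydp hiqee rtxtl npvi xhl jrs ohp mwnr
Hunk 2: at line 3 remove [ovay,ydp,hiqee] add [ixdil] -> 10 lines: fnx xdb ffg ixdil rtxtl npvi xhl jrs ohp mwnr
Hunk 3: at line 3 remove [rtxtl] add [ldh,gqv] -> 11 lines: fnx xdb ffg ixdil ldh gqv npvi xhl jrs ohp mwnr
Final line count: 11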